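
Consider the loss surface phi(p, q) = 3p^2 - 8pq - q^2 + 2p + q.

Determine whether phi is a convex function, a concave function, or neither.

phi is quadratic, so its Hessian is the constant matrix H = [[6, -8], [-8, -2]].
det(H) = -76, tr(H) = 4.
det(H) < 0, so H is indefinite: neither convex nor concave.

neither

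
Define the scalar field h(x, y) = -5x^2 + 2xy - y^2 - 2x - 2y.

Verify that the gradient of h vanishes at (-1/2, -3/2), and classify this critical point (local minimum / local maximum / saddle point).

∇h = (-10x + 2y - 2, 2x - 2y - 2); substituting (-1/2, -3/2) gives ∇h = (0, 0), so (-1/2, -3/2) is indeed a critical point.
The Hessian of h is constant: H = [[-10, 2], [2, -2]].
det(H) = (-10)·(-2) − 2² = 16.
det(H) > 0 and tr(H) = -12 < 0, so H is negative definite and the point is a local maximum.

local maximum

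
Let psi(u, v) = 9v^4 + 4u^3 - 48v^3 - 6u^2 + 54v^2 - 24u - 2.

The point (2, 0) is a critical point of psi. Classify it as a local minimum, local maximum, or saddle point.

The mixed partial ∂²psi/∂u∂v is 0, so the Hessian at any point is diag(psi_uu, psi_vv) = diag(12(2u - 1), 36(3v^2 - 8v + 3)).
At (2, 0): H = diag(36, 108).
Both eigenvalues are positive, so H is positive definite: a local minimum.

local minimum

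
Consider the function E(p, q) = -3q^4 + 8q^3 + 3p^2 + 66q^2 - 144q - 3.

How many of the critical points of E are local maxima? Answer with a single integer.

0

E separates as a function of p plus a function of q, so ∇E=0 decouples.
∂E/∂p = 6p = 0 at p ∈ {0}; ∂E/∂q = -12(q - 4)(q - 1)(q + 3) = 0 at q ∈ {-3, 1, 4}.
The Hessian is diagonal: diag(E_pp, E_qq). Second derivatives: E_pp(0)=6; E_qq(-3)=-336, E_qq(1)=144, E_qq(4)=-252.
Local maxima occur where both diagonal entries negative: none. Count: 0.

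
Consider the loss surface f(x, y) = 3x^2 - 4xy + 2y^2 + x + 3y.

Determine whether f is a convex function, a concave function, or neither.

convex

f is quadratic, so its Hessian is the constant matrix H = [[6, -4], [-4, 4]].
det(H) = 8, tr(H) = 10.
det(H) > 0 and tr(H) > 0, so H is positive definite everywhere: convex.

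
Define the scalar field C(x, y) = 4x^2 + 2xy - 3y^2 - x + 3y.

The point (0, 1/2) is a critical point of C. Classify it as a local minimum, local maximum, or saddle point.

saddle point

The Hessian of C is constant: H = [[8, 2], [2, -6]].
det(H) = 8·(-6) − 2² = -52.
Since det(H) < 0, H is indefinite and the critical point is a saddle point.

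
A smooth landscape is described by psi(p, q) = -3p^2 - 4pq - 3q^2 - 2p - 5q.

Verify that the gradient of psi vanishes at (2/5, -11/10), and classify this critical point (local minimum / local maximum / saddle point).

∇psi = (-6p - 4q - 2, -4p - 6q - 5); substituting (2/5, -11/10) gives ∇psi = (0, 0), so (2/5, -11/10) is indeed a critical point.
The Hessian of psi is constant: H = [[-6, -4], [-4, -6]].
det(H) = (-6)·(-6) − (-4)² = 20.
det(H) > 0 and tr(H) = -12 < 0, so H is negative definite and the point is a local maximum.

local maximum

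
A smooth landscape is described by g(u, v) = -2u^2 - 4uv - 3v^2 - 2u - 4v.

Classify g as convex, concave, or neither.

g is quadratic, so its Hessian is the constant matrix H = [[-4, -4], [-4, -6]].
det(H) = 8, tr(H) = -10.
det(H) > 0 and tr(H) < 0, so H is negative definite everywhere: concave.

concave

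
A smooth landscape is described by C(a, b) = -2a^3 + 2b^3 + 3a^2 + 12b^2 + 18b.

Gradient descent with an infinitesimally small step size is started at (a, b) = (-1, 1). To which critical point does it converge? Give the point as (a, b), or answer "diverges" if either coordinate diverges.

C is separable, so gradient descent decouples: a follows -∂C/∂a, b follows -∂C/∂b.
∂C/∂a = -6a(a - 1); at a=-1 this is -12, so a increases.
∂C/∂b = 6(b + 1)(b + 3); at b=1 this is 48, so b decreases.
a converges to its nearest critical value 0 (a local min of the a-part); b converges to -1. The iterate converges to (0, -1).

(0, -1)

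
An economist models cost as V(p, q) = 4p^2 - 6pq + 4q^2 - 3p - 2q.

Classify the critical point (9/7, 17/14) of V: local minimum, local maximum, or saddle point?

local minimum

The Hessian of V is constant: H = [[8, -6], [-6, 8]].
det(H) = 8·8 − (-6)² = 28.
det(H) > 0 and tr(H) = 16 > 0, so H is positive definite and the point is a local minimum.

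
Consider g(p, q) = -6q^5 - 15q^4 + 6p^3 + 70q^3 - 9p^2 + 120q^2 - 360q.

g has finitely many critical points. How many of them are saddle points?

4

g separates as a function of p plus a function of q, so ∇g=0 decouples.
∂g/∂p = 18p(p - 1) = 0 at p ∈ {0, 1}; ∂g/∂q = -30(q - 2)(q - 1)(q + 2)(q + 3) = 0 at q ∈ {-3, -2, 1, 2}.
The Hessian is diagonal: diag(g_pp, g_qq). Second derivatives: g_pp(0)=-18, g_pp(1)=18; g_qq(-3)=600, g_qq(-2)=-360, g_qq(1)=360, g_qq(2)=-600.
Saddle points occur where the two diagonal entries have opposite signs: (0, -3), (0, 1), (1, -2), (1, 2). Count: 4.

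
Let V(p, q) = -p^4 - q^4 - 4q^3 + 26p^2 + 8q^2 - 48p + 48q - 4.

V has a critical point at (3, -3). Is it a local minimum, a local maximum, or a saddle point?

local maximum

The mixed partial ∂²V/∂p∂q is 0, so the Hessian at any point is diag(V_pp, V_qq) = diag(4(-3p^2 + 13), 4(-3q^2 - 6q + 4)).
At (3, -3): H = diag(-56, -20).
Both eigenvalues are negative, so H is negative definite: a local maximum.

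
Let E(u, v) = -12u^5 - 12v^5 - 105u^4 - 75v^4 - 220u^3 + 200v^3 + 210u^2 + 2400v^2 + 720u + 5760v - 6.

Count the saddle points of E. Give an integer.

8

E separates as a function of u plus a function of v, so ∇E=0 decouples.
∂E/∂u = -60(u - 1)(u + 1)(u + 3)(u + 4) = 0 at u ∈ {-4, -3, -1, 1}; ∂E/∂v = -60(v - 4)(v + 2)(v + 3)(v + 4) = 0 at v ∈ {-4, -3, -2, 4}.
The Hessian is diagonal: diag(E_uu, E_vv). Second derivatives: E_uu(-4)=900, E_uu(-3)=-480, E_uu(-1)=720, E_uu(1)=-2400; E_vv(-4)=960, E_vv(-3)=-420, E_vv(-2)=720, E_vv(4)=-20160.
Saddle points occur where the two diagonal entries have opposite signs: (-4, -3), (-4, 4), (-3, -4), (-3, -2), (-1, -3), (-1, 4), (1, -4), (1, -2). Count: 8.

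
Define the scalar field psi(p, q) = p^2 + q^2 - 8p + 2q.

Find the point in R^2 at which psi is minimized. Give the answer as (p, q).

psi(p,q) separates as A(p) + B(q), so its minimum is min A + min B.
A'(p) = 2p - 8 vanishes at p ∈ {4}; B'(q) = 2q + 2 vanishes at q ∈ {-1}.
Local minima of A (where A''>0): A(4)=-16. Local minima of B: B(-1)=-1.
So the global minimum of psi is A(4) + B(-1) = -16 − 1 = -17, attained at (4, -1).

(4, -1)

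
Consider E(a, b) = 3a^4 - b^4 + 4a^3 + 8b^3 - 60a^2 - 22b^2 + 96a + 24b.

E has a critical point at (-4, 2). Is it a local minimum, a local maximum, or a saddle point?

The mixed partial ∂²E/∂a∂b is 0, so the Hessian at any point is diag(E_aa, E_bb) = diag(12(3a^2 + 2a - 10), 4(-3b^2 + 12b - 11)).
At (-4, 2): H = diag(360, 4).
Both eigenvalues are positive, so H is positive definite: a local minimum.

local minimum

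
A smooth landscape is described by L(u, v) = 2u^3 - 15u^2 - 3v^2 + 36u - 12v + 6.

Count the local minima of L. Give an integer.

L separates as a function of u plus a function of v, so ∇L=0 decouples.
∂L/∂u = 6(u - 3)(u - 2) = 0 at u ∈ {2, 3}; ∂L/∂v = -6(v + 2) = 0 at v ∈ {-2}.
The Hessian is diagonal: diag(L_uu, L_vv). Second derivatives: L_uu(2)=-6, L_uu(3)=6; L_vv(-2)=-6.
Local minima occur where both diagonal entries positive: none. Count: 0.

0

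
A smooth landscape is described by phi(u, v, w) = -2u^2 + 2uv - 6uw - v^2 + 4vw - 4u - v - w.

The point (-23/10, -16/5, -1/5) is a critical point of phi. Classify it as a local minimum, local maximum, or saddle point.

saddle point

The Hessian is constant: H = [[-4, 2, -6], [2, -2, 4], [-6, 4, 0]].
Leading principal minors: Δ₁ = -4, Δ₂ = 4, Δ₃ = 40.
The minors fit neither the all-positive nor the alternating-sign pattern, so H is indefinite: a saddle point.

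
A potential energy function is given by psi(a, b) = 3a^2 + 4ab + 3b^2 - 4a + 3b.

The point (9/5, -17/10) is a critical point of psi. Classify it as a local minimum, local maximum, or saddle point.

The Hessian of psi is constant: H = [[6, 4], [4, 6]].
det(H) = 6·6 − 4² = 20.
det(H) > 0 and tr(H) = 12 > 0, so H is positive definite and the point is a local minimum.

local minimum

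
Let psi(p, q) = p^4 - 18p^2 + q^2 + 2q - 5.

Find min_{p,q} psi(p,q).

psi(p,q) separates as A(p) + B(q) − 5, so its minimum is min A + min B − 5.
A'(p) = 4p(p - 3)(p + 3) vanishes at p ∈ {-3, 0, 3}; B'(q) = 2q + 2 vanishes at q ∈ {-1}.
Local minima of A (where A''>0): A(-3)=-81, A(3)=-81. Local minima of B: B(-1)=-1.
So the global minimum of psi is A(-3) + B(-1) − 5 = -81 − 1 − 5 = -87, attained at (-3, -1).

-87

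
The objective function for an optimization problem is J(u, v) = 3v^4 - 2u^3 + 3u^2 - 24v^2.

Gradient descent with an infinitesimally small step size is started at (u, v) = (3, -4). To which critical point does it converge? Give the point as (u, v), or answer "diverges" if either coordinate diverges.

diverges

J is separable, so gradient descent decouples: u follows -∂J/∂u, v follows -∂J/∂v.
∂J/∂u = -6u(u - 1); at u=3 this is -36, so u increases.
∂J/∂v = 12v(v - 2)(v + 2); at v=-4 this is -576, so v increases.
The u-coordinate has no critical point in that direction and runs off to infinity.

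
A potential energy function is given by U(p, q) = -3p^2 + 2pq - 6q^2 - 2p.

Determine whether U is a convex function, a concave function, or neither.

concave

U is quadratic, so its Hessian is the constant matrix H = [[-6, 2], [2, -12]].
det(H) = 68, tr(H) = -18.
det(H) > 0 and tr(H) < 0, so H is negative definite everywhere: concave.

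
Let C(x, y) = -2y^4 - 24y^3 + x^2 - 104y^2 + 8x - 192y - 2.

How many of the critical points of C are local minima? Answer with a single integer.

1

C separates as a function of x plus a function of y, so ∇C=0 decouples.
∂C/∂x = 2(x + 4) = 0 at x ∈ {-4}; ∂C/∂y = -8(y + 2)(y + 3)(y + 4) = 0 at y ∈ {-4, -3, -2}.
The Hessian is diagonal: diag(C_xx, C_yy). Second derivatives: C_xx(-4)=2; C_yy(-4)=-16, C_yy(-3)=8, C_yy(-2)=-16.
Local minima occur where both diagonal entries positive: (-4, -3). Count: 1.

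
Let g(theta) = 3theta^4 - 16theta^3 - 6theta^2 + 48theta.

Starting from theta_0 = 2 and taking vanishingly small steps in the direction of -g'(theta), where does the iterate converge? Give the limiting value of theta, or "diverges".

g'(theta) = 12(theta - 4)(theta - 1)(theta + 1), so g'(2) = -72.
Gradient descent moves in the -g' direction, i.e. theta is increasing.
The nearest critical point in that direction is theta = 4, where g'' = 180 > 0 (a local minimum). The iterate converges there.

4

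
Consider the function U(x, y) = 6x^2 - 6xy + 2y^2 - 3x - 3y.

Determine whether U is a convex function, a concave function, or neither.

U is quadratic, so its Hessian is the constant matrix H = [[12, -6], [-6, 4]].
det(H) = 12, tr(H) = 16.
det(H) > 0 and tr(H) > 0, so H is positive definite everywhere: convex.

convex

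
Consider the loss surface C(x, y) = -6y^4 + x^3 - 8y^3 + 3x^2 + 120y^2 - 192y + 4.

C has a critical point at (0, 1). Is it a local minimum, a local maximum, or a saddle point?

local minimum

The mixed partial ∂²C/∂x∂y is 0, so the Hessian at any point is diag(C_xx, C_yy) = diag(6(x + 1), 24(-3y^2 - 2y + 10)).
At (0, 1): H = diag(6, 120).
Both eigenvalues are positive, so H is positive definite: a local minimum.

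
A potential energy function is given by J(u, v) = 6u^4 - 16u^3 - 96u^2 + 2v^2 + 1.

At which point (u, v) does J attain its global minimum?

J(u,v) separates as P(u) + Q(v) + 1, so its minimum is min P + min Q + 1.
P'(u) = 24u(u - 4)(u + 2) vanishes at u ∈ {-2, 0, 4}; Q'(v) = 4v vanishes at v ∈ {0}.
Local minima of P (where P''>0): P(-2)=-160, P(4)=-1024. Local minima of Q: Q(0)=0.
So the global minimum of J is P(4) + Q(0) + 1 = -1024 + 0 + 1 = -1023, attained at (4, 0).

(4, 0)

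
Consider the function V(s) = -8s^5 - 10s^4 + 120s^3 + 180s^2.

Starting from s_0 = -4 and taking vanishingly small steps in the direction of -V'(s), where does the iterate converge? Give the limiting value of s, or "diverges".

V'(s) = -40s(s - 3)(s + 1)(s + 3), so V'(-4) = -3360.
Gradient descent moves in the -V' direction, i.e. s is increasing.
The nearest critical point in that direction is s = -3, where V'' = 1440 > 0 (a local minimum). The iterate converges there.

-3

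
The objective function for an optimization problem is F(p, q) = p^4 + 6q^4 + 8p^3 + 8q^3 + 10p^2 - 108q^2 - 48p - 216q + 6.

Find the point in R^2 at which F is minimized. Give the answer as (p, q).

(1, 3)

F(p,q) separates as A(p) + B(q) + 6, so its minimum is min A + min B + 6.
A'(p) = 4(p - 1)(p + 3)(p + 4) vanishes at p ∈ {-4, -3, 1}; B'(q) = 24(q - 3)(q + 1)(q + 3) vanishes at q ∈ {-3, -1, 3}.
Local minima of A (where A''>0): A(-4)=96, A(1)=-29. Local minima of B: B(-3)=-54, B(3)=-918.
So the global minimum of F is A(1) + B(3) + 6 = -29 − 918 + 6 = -941, attained at (1, 3).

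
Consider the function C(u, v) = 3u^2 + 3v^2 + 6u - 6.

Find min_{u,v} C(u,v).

C(u,v) separates as P(u) + Q(v) − 6, so its minimum is min P + min Q − 6.
P'(u) = 6u + 6 vanishes at u ∈ {-1}; Q'(v) = 6v vanishes at v ∈ {0}.
Local minima of P (where P''>0): P(-1)=-3. Local minima of Q: Q(0)=0.
So the global minimum of C is P(-1) + Q(0) − 6 = -3 + 0 − 6 = -9, attained at (-1, 0).

-9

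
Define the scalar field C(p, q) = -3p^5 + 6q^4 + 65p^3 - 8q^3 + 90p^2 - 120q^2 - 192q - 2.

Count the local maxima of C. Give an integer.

2

C separates as a function of p plus a function of q, so ∇C=0 decouples.
∂C/∂p = -15p(p - 4)(p + 1)(p + 3) = 0 at p ∈ {-3, -1, 0, 4}; ∂C/∂q = 24(q - 4)(q + 1)(q + 2) = 0 at q ∈ {-2, -1, 4}.
The Hessian is diagonal: diag(C_pp, C_qq). Second derivatives: C_pp(-3)=630, C_pp(-1)=-150, C_pp(0)=180, C_pp(4)=-2100; C_qq(-2)=144, C_qq(-1)=-120, C_qq(4)=720.
Local maxima occur where both diagonal entries negative: (-1, -1), (4, -1). Count: 2.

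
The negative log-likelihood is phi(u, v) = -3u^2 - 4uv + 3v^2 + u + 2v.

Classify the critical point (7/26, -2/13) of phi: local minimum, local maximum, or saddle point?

saddle point

The Hessian of phi is constant: H = [[-6, -4], [-4, 6]].
det(H) = (-6)·6 − (-4)² = -52.
Since det(H) < 0, H is indefinite and the critical point is a saddle point.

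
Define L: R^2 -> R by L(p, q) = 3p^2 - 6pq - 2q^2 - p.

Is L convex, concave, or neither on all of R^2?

L is quadratic, so its Hessian is the constant matrix H = [[6, -6], [-6, -4]].
det(H) = -60, tr(H) = 2.
det(H) < 0, so H is indefinite: neither convex nor concave.

neither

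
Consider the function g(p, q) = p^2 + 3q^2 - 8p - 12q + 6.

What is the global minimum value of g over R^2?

-22

g(p,q) separates as A(p) + B(q) + 6, so its minimum is min A + min B + 6.
A'(p) = 2p - 8 vanishes at p ∈ {4}; B'(q) = 6q - 12 vanishes at q ∈ {2}.
Local minima of A (where A''>0): A(4)=-16. Local minima of B: B(2)=-12.
So the global minimum of g is A(4) + B(2) + 6 = -16 − 12 + 6 = -22, attained at (4, 2).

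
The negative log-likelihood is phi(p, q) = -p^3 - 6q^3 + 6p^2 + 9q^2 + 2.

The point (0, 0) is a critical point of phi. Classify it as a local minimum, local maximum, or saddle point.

local minimum

The mixed partial ∂²phi/∂p∂q is 0, so the Hessian at any point is diag(phi_pp, phi_qq) = diag(6(-p + 2), 18(-2q + 1)).
At (0, 0): H = diag(12, 18).
Both eigenvalues are positive, so H is positive definite: a local minimum.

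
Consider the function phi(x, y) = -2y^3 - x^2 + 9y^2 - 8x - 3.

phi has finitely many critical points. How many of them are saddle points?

phi separates as a function of x plus a function of y, so ∇phi=0 decouples.
∂phi/∂x = -2(x + 4) = 0 at x ∈ {-4}; ∂phi/∂y = -6y(y - 3) = 0 at y ∈ {0, 3}.
The Hessian is diagonal: diag(phi_xx, phi_yy). Second derivatives: phi_xx(-4)=-2; phi_yy(0)=18, phi_yy(3)=-18.
Saddle points occur where the two diagonal entries have opposite signs: (-4, 0). Count: 1.

1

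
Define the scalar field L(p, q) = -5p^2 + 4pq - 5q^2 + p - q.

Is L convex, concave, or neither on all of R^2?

concave

L is quadratic, so its Hessian is the constant matrix H = [[-10, 4], [4, -10]].
det(H) = 84, tr(H) = -20.
det(H) > 0 and tr(H) < 0, so H is negative definite everywhere: concave.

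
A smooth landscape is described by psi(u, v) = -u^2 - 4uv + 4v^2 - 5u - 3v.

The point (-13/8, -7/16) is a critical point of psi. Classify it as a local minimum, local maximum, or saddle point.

saddle point

The Hessian of psi is constant: H = [[-2, -4], [-4, 8]].
det(H) = (-2)·8 − (-4)² = -32.
Since det(H) < 0, H is indefinite and the critical point is a saddle point.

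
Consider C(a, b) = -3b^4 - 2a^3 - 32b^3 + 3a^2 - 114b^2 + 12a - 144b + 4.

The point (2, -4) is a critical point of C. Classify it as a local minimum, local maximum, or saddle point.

The mixed partial ∂²C/∂a∂b is 0, so the Hessian at any point is diag(C_aa, C_bb) = diag(6(-2a + 1), -12(3b^2 + 16b + 19)).
At (2, -4): H = diag(-18, -36).
Both eigenvalues are negative, so H is negative definite: a local maximum.

local maximum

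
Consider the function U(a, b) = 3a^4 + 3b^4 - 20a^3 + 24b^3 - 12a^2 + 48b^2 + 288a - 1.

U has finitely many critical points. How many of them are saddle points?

U separates as a function of a plus a function of b, so ∇U=0 decouples.
∂U/∂a = 12(a - 4)(a - 3)(a + 2) = 0 at a ∈ {-2, 3, 4}; ∂U/∂b = 12b(b + 2)(b + 4) = 0 at b ∈ {-4, -2, 0}.
The Hessian is diagonal: diag(U_aa, U_bb). Second derivatives: U_aa(-2)=360, U_aa(3)=-60, U_aa(4)=72; U_bb(-4)=96, U_bb(-2)=-48, U_bb(0)=96.
Saddle points occur where the two diagonal entries have opposite signs: (-2, -2), (3, -4), (3, 0), (4, -2). Count: 4.

4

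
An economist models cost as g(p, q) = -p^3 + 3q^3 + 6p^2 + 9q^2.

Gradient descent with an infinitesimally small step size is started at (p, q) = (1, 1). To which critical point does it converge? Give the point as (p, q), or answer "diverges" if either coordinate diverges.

g is separable, so gradient descent decouples: p follows -∂g/∂p, q follows -∂g/∂q.
∂g/∂p = -3p(p - 4); at p=1 this is 9, so p decreases.
∂g/∂q = 9q(q + 2); at q=1 this is 27, so q decreases.
p converges to its nearest critical value 0 (a local min of the p-part); q converges to 0. The iterate converges to (0, 0).

(0, 0)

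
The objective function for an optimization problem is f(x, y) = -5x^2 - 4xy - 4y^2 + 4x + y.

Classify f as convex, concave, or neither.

f is quadratic, so its Hessian is the constant matrix H = [[-10, -4], [-4, -8]].
det(H) = 64, tr(H) = -18.
det(H) > 0 and tr(H) < 0, so H is negative definite everywhere: concave.

concave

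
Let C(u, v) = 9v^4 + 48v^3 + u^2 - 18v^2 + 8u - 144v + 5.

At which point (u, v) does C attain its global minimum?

(-4, -4)

C(u,v) separates as P(u) + Q(v) + 5, so its minimum is min P + min Q + 5.
P'(u) = 2u + 8 vanishes at u ∈ {-4}; Q'(v) = 36(v - 1)(v + 1)(v + 4) vanishes at v ∈ {-4, -1, 1}.
Local minima of P (where P''>0): P(-4)=-16. Local minima of Q: Q(-4)=-480, Q(1)=-105.
So the global minimum of C is P(-4) + Q(-4) + 5 = -16 − 480 + 5 = -491, attained at (-4, -4).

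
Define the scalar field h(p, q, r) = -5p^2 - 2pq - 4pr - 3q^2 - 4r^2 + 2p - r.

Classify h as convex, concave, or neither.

concave

h is quadratic, so its Hessian is the constant matrix H = [[-10, -2, -4], [-2, -6, 0], [-4, 0, -8]].
Leading principal minors: -10, 56, -352.
Signs alternate −, +, − ⇒ H ≺ 0 ⇒ concave.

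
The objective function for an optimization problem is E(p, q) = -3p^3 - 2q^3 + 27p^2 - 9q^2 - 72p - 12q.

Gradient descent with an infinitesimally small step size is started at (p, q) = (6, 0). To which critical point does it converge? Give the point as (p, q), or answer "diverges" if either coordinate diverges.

diverges

E is separable, so gradient descent decouples: p follows -∂E/∂p, q follows -∂E/∂q.
∂E/∂p = -9(p - 4)(p - 2); at p=6 this is -72, so p increases.
∂E/∂q = -6(q + 1)(q + 2); at q=0 this is -12, so q increases.
The p-coordinate has no critical point in that direction and runs off to infinity.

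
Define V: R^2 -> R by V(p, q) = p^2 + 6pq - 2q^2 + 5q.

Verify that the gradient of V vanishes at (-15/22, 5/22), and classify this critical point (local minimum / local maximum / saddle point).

∇V = (2p + 6q, 6p - 4q + 5); substituting (-15/22, 5/22) gives ∇V = (0, 0), so (-15/22, 5/22) is indeed a critical point.
The Hessian of V is constant: H = [[2, 6], [6, -4]].
det(H) = 2·(-4) − 6² = -44.
Since det(H) < 0, H is indefinite and the critical point is a saddle point.

saddle point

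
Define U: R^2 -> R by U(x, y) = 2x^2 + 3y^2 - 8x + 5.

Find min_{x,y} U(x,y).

U(x,y) separates as P(x) + Q(y) + 5, so its minimum is min P + min Q + 5.
P'(x) = 4x - 8 vanishes at x ∈ {2}; Q'(y) = 6y vanishes at y ∈ {0}.
Local minima of P (where P''>0): P(2)=-8. Local minima of Q: Q(0)=0.
So the global minimum of U is P(2) + Q(0) + 5 = -8 + 0 + 5 = -3, attained at (2, 0).

-3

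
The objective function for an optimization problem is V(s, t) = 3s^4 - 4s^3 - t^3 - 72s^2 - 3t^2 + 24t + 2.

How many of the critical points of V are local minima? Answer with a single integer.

2

V separates as a function of s plus a function of t, so ∇V=0 decouples.
∂V/∂s = 12s(s - 4)(s + 3) = 0 at s ∈ {-3, 0, 4}; ∂V/∂t = -3(t - 2)(t + 4) = 0 at t ∈ {-4, 2}.
The Hessian is diagonal: diag(V_ss, V_tt). Second derivatives: V_ss(-3)=252, V_ss(0)=-144, V_ss(4)=336; V_tt(-4)=18, V_tt(2)=-18.
Local minima occur where both diagonal entries positive: (-3, -4), (4, -4). Count: 2.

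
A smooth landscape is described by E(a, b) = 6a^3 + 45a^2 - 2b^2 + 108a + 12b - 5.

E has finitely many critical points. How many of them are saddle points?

1

E separates as a function of a plus a function of b, so ∇E=0 decouples.
∂E/∂a = 18(a + 2)(a + 3) = 0 at a ∈ {-3, -2}; ∂E/∂b = -4(b - 3) = 0 at b ∈ {3}.
The Hessian is diagonal: diag(E_aa, E_bb). Second derivatives: E_aa(-3)=-18, E_aa(-2)=18; E_bb(3)=-4.
Saddle points occur where the two diagonal entries have opposite signs: (-2, 3). Count: 1.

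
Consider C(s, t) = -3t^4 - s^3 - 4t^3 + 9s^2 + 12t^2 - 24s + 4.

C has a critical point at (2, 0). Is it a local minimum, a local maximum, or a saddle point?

local minimum

The mixed partial ∂²C/∂s∂t is 0, so the Hessian at any point is diag(C_ss, C_tt) = diag(6(-s + 3), 12(-3t^2 - 2t + 2)).
At (2, 0): H = diag(6, 24).
Both eigenvalues are positive, so H is positive definite: a local minimum.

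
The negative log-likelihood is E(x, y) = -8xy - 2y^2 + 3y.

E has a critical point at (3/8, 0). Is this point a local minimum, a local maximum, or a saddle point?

saddle point

The Hessian of E is constant: H = [[0, -8], [-8, -4]].
det(H) = 0·(-4) − (-8)² = -64.
Since det(H) < 0, H is indefinite and the critical point is a saddle point.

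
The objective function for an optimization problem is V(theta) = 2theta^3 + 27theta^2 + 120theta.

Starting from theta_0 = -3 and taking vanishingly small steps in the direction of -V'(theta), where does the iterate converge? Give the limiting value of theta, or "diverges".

-4

V'(theta) = 6(theta + 4)(theta + 5), so V'(-3) = 12.
Gradient descent moves in the -V' direction, i.e. theta is decreasing.
The nearest critical point in that direction is theta = -4, where V'' = 6 > 0 (a local minimum). The iterate converges there.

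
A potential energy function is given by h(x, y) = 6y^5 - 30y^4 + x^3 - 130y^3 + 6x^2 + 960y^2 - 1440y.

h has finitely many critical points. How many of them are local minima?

2

h separates as a function of x plus a function of y, so ∇h=0 decouples.
∂h/∂x = 3x(x + 4) = 0 at x ∈ {-4, 0}; ∂h/∂y = 30(y - 4)(y - 3)(y - 1)(y + 4) = 0 at y ∈ {-4, 1, 3, 4}.
The Hessian is diagonal: diag(h_xx, h_yy). Second derivatives: h_xx(-4)=-12, h_xx(0)=12; h_yy(-4)=-8400, h_yy(1)=900, h_yy(3)=-420, h_yy(4)=720.
Local minima occur where both diagonal entries positive: (0, 1), (0, 4). Count: 2.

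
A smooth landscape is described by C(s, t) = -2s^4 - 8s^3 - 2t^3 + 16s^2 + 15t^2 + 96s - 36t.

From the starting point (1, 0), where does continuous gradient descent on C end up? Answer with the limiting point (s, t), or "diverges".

(-2, 2)

C is separable, so gradient descent decouples: s follows -∂C/∂s, t follows -∂C/∂t.
∂C/∂s = -8(s - 2)(s + 2)(s + 3); at s=1 this is 96, so s decreases.
∂C/∂t = -6(t - 3)(t - 2); at t=0 this is -36, so t increases.
s converges to its nearest critical value -2 (a local min of the s-part); t converges to 2. The iterate converges to (-2, 2).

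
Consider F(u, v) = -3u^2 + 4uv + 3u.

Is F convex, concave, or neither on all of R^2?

neither

F is quadratic, so its Hessian is the constant matrix H = [[-6, 4], [4, 0]].
det(H) = -16, tr(H) = -6.
det(H) < 0, so H is indefinite: neither convex nor concave.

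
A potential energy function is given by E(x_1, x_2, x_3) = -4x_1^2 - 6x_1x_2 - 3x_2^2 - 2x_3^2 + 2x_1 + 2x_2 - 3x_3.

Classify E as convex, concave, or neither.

concave

E is quadratic, so its Hessian is the constant matrix H = [[-8, -6, 0], [-6, -6, 0], [0, 0, -4]].
Leading principal minors: -8, 12, -48.
Signs alternate −, +, − ⇒ H ≺ 0 ⇒ concave.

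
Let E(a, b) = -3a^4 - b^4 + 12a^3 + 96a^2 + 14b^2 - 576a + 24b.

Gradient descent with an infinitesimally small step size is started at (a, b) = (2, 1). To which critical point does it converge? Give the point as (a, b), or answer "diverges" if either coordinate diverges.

(3, -1)

E is separable, so gradient descent decouples: a follows -∂E/∂a, b follows -∂E/∂b.
∂E/∂a = -12(a - 4)(a - 3)(a + 4); at a=2 this is -144, so a increases.
∂E/∂b = -4(b - 3)(b + 1)(b + 2); at b=1 this is 48, so b decreases.
a converges to its nearest critical value 3 (a local min of the a-part); b converges to -1. The iterate converges to (3, -1).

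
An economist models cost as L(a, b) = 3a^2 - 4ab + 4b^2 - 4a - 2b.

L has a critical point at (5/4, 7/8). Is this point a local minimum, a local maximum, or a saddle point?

local minimum

The Hessian of L is constant: H = [[6, -4], [-4, 8]].
det(H) = 6·8 − (-4)² = 32.
det(H) > 0 and tr(H) = 14 > 0, so H is positive definite and the point is a local minimum.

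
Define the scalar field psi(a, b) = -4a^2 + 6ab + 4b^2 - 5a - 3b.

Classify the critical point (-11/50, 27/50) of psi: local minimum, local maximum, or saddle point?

The Hessian of psi is constant: H = [[-8, 6], [6, 8]].
det(H) = (-8)·8 − 6² = -100.
Since det(H) < 0, H is indefinite and the critical point is a saddle point.

saddle point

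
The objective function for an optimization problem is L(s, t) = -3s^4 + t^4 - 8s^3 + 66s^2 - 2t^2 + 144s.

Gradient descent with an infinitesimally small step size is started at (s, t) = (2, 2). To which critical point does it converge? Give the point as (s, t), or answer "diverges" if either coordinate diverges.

(-1, 1)

L is separable, so gradient descent decouples: s follows -∂L/∂s, t follows -∂L/∂t.
∂L/∂s = -12(s - 3)(s + 1)(s + 4); at s=2 this is 216, so s decreases.
∂L/∂t = 4t(t - 1)(t + 1); at t=2 this is 24, so t decreases.
s converges to its nearest critical value -1 (a local min of the s-part); t converges to 1. The iterate converges to (-1, 1).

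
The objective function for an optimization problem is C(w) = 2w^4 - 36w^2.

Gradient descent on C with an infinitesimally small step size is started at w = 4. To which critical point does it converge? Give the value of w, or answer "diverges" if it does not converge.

C'(w) = 8w(w - 3)(w + 3), so C'(4) = 224.
Gradient descent moves in the -C' direction, i.e. w is decreasing.
The nearest critical point in that direction is w = 3, where C'' = 144 > 0 (a local minimum). The iterate converges there.

3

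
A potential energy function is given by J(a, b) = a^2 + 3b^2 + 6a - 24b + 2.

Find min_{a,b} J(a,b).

-55

J(a,b) separates as P(a) + Q(b) + 2, so its minimum is min P + min Q + 2.
P'(a) = 2a + 6 vanishes at a ∈ {-3}; Q'(b) = 6b - 24 vanishes at b ∈ {4}.
Local minima of P (where P''>0): P(-3)=-9. Local minima of Q: Q(4)=-48.
So the global minimum of J is P(-3) + Q(4) + 2 = -9 − 48 + 2 = -55, attained at (-3, 4).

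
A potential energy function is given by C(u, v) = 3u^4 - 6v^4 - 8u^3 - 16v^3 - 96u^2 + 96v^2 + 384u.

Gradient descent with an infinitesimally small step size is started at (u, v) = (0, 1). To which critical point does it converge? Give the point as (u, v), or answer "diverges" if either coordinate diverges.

C is separable, so gradient descent decouples: u follows -∂C/∂u, v follows -∂C/∂v.
∂C/∂u = 12(u - 4)(u - 2)(u + 4); at u=0 this is 384, so u decreases.
∂C/∂v = -24v(v - 2)(v + 4); at v=1 this is 120, so v decreases.
u converges to its nearest critical value -4 (a local min of the u-part); v converges to 0. The iterate converges to (-4, 0).

(-4, 0)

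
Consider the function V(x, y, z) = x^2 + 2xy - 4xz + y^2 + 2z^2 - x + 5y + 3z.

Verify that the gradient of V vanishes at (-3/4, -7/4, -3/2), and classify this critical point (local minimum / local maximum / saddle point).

∇V = (2x + 2y - 4z - 1, 2x + 2y + 5, -4x + 4z + 3); substituting (-3/4, -7/4, -3/2) gives ∇V = (0, 0, 0), so (-3/4, -7/4, -3/2) is indeed a critical point.
The Hessian is constant: H = [[2, 2, -4], [2, 2, 0], [-4, 0, 4]].
Leading principal minors: Δ₁ = 2, Δ₂ = 0, Δ₃ = -32.
The minors fit neither the all-positive nor the alternating-sign pattern, so H is indefinite: a saddle point.

saddle point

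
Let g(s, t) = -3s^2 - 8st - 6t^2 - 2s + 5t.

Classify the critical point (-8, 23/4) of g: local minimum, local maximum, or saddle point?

The Hessian of g is constant: H = [[-6, -8], [-8, -12]].
det(H) = (-6)·(-12) − (-8)² = 8.
det(H) > 0 and tr(H) = -18 < 0, so H is negative definite and the point is a local maximum.

local maximum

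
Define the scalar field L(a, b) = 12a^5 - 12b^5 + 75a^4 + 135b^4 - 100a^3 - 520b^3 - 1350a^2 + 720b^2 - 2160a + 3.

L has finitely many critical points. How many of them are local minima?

L separates as a function of a plus a function of b, so ∇L=0 decouples.
∂L/∂a = 60(a - 3)(a + 1)(a + 3)(a + 4) = 0 at a ∈ {-4, -3, -1, 3}; ∂L/∂b = -60b(b - 4)(b - 3)(b - 2) = 0 at b ∈ {0, 2, 3, 4}.
The Hessian is diagonal: diag(L_aa, L_bb). Second derivatives: L_aa(-4)=-1260, L_aa(-3)=720, L_aa(-1)=-1440, L_aa(3)=10080; L_bb(0)=1440, L_bb(2)=-240, L_bb(3)=180, L_bb(4)=-480.
Local minima occur where both diagonal entries positive: (-3, 0), (-3, 3), (3, 0), (3, 3). Count: 4.

4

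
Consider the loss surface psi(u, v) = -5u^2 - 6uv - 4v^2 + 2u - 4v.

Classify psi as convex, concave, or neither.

concave

psi is quadratic, so its Hessian is the constant matrix H = [[-10, -6], [-6, -8]].
det(H) = 44, tr(H) = -18.
det(H) > 0 and tr(H) < 0, so H is negative definite everywhere: concave.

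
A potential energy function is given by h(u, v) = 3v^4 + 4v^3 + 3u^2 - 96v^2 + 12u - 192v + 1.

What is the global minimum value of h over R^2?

-1291

h(u,v) separates as P(u) + Q(v) + 1, so its minimum is min P + min Q + 1.
P'(u) = 6u + 12 vanishes at u ∈ {-2}; Q'(v) = 12(v - 4)(v + 1)(v + 4) vanishes at v ∈ {-4, -1, 4}.
Local minima of P (where P''>0): P(-2)=-12. Local minima of Q: Q(-4)=-256, Q(4)=-1280.
So the global minimum of h is P(-2) + Q(4) + 1 = -12 − 1280 + 1 = -1291, attained at (-2, 4).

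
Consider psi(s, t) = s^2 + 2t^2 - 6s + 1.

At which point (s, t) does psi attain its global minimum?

psi(s,t) separates as P(s) + Q(t) + 1, so its minimum is min P + min Q + 1.
P'(s) = 2s - 6 vanishes at s ∈ {3}; Q'(t) = 4t vanishes at t ∈ {0}.
Local minima of P (where P''>0): P(3)=-9. Local minima of Q: Q(0)=0.
So the global minimum of psi is P(3) + Q(0) + 1 = -9 + 0 + 1 = -8, attained at (3, 0).

(3, 0)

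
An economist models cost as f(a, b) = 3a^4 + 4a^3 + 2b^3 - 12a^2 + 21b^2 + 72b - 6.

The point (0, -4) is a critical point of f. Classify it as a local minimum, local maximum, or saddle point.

local maximum

The mixed partial ∂²f/∂a∂b is 0, so the Hessian at any point is diag(f_aa, f_bb) = diag(12(3a^2 + 2a - 2), 6(2b + 7)).
At (0, -4): H = diag(-24, -6).
Both eigenvalues are negative, so H is negative definite: a local maximum.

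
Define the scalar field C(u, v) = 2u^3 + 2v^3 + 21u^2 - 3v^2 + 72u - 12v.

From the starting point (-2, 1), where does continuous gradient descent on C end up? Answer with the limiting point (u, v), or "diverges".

C is separable, so gradient descent decouples: u follows -∂C/∂u, v follows -∂C/∂v.
∂C/∂u = 6(u + 3)(u + 4); at u=-2 this is 12, so u decreases.
∂C/∂v = 6(v - 2)(v + 1); at v=1 this is -12, so v increases.
u converges to its nearest critical value -3 (a local min of the u-part); v converges to 2. The iterate converges to (-3, 2).

(-3, 2)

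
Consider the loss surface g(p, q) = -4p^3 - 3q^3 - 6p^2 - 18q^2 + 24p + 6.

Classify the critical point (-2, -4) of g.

local minimum

The mixed partial ∂²g/∂p∂q is 0, so the Hessian at any point is diag(g_pp, g_qq) = diag(-12(2p + 1), -18(q + 2)).
At (-2, -4): H = diag(36, 36).
Both eigenvalues are positive, so H is positive definite: a local minimum.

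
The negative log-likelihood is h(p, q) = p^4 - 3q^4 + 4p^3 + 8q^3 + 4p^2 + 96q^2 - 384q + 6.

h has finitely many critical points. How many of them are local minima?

h separates as a function of p plus a function of q, so ∇h=0 decouples.
∂h/∂p = 4p(p + 1)(p + 2) = 0 at p ∈ {-2, -1, 0}; ∂h/∂q = -12(q - 4)(q - 2)(q + 4) = 0 at q ∈ {-4, 2, 4}.
The Hessian is diagonal: diag(h_pp, h_qq). Second derivatives: h_pp(-2)=8, h_pp(-1)=-4, h_pp(0)=8; h_qq(-4)=-576, h_qq(2)=144, h_qq(4)=-192.
Local minima occur where both diagonal entries positive: (-2, 2), (0, 2). Count: 2.

2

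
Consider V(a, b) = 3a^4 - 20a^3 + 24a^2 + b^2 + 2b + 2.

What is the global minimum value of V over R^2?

V(a,b) separates as P(a) + Q(b) + 2, so its minimum is min P + min Q + 2.
P'(a) = 12a(a - 4)(a - 1) vanishes at a ∈ {0, 1, 4}; Q'(b) = 2b + 2 vanishes at b ∈ {-1}.
Local minima of P (where P''>0): P(0)=0, P(4)=-128. Local minima of Q: Q(-1)=-1.
So the global minimum of V is P(4) + Q(-1) + 2 = -128 − 1 + 2 = -127, attained at (4, -1).

-127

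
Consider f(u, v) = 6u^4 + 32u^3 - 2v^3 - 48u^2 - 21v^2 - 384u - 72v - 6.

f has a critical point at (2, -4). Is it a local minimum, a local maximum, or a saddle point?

The mixed partial ∂²f/∂u∂v is 0, so the Hessian at any point is diag(f_uu, f_vv) = diag(24(3u^2 + 8u - 4), -6(2v + 7)).
At (2, -4): H = diag(576, 6).
Both eigenvalues are positive, so H is positive definite: a local minimum.

local minimum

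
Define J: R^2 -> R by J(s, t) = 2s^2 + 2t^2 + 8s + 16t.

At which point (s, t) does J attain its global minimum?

J(s,t) separates as P(s) + Q(t), so its minimum is min P + min Q.
P'(s) = 4s + 8 vanishes at s ∈ {-2}; Q'(t) = 4(t + 4) vanishes at t ∈ {-4}.
Local minima of P (where P''>0): P(-2)=-8. Local minima of Q: Q(-4)=-32.
So the global minimum of J is P(-2) + Q(-4) = -8 − 32 = -40, attained at (-2, -4).

(-2, -4)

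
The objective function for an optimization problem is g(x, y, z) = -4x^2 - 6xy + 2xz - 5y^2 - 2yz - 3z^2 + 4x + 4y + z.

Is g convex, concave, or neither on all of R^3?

concave

g is quadratic, so its Hessian is the constant matrix H = [[-8, -6, 2], [-6, -10, -2], [2, -2, -6]].
Leading principal minors: -8, 44, -144.
Signs alternate −, +, − ⇒ H ≺ 0 ⇒ concave.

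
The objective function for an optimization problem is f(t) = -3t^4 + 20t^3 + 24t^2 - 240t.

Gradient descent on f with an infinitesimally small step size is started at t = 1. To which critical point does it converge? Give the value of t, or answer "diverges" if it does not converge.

f'(t) = -12(t - 5)(t - 2)(t + 2), so f'(1) = -144.
Gradient descent moves in the -f' direction, i.e. t is increasing.
The nearest critical point in that direction is t = 2, where f'' = 144 > 0 (a local minimum). The iterate converges there.

2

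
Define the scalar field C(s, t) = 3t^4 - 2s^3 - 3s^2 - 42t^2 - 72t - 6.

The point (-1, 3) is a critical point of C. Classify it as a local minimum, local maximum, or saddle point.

The mixed partial ∂²C/∂s∂t is 0, so the Hessian at any point is diag(C_ss, C_tt) = diag(-6(2s + 1), 12(3t^2 - 7)).
At (-1, 3): H = diag(6, 240).
Both eigenvalues are positive, so H is positive definite: a local minimum.

local minimum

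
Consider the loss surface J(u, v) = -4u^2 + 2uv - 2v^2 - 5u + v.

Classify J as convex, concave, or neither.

J is quadratic, so its Hessian is the constant matrix H = [[-8, 2], [2, -4]].
det(H) = 28, tr(H) = -12.
det(H) > 0 and tr(H) < 0, so H is negative definite everywhere: concave.

concave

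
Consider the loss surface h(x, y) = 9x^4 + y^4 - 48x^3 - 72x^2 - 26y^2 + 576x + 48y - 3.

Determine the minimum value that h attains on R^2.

-1267

h(x,y) separates as P(x) + Q(y) − 3, so its minimum is min P + min Q − 3.
P'(x) = 36(x - 4)(x - 2)(x + 2) vanishes at x ∈ {-2, 2, 4}; Q'(y) = 4(y - 3)(y - 1)(y + 4) vanishes at y ∈ {-4, 1, 3}.
Local minima of P (where P''>0): P(-2)=-912, P(4)=384. Local minima of Q: Q(-4)=-352, Q(3)=-9.
So the global minimum of h is P(-2) + Q(-4) − 3 = -912 − 352 − 3 = -1267, attained at (-2, -4).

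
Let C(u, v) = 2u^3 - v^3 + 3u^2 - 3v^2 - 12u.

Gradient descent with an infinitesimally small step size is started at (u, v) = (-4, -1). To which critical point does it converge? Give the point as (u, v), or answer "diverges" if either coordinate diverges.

diverges

C is separable, so gradient descent decouples: u follows -∂C/∂u, v follows -∂C/∂v.
∂C/∂u = 6(u - 1)(u + 2); at u=-4 this is 60, so u decreases.
∂C/∂v = -3v(v + 2); at v=-1 this is 3, so v decreases.
The u-coordinate has no critical point in that direction and runs off to infinity.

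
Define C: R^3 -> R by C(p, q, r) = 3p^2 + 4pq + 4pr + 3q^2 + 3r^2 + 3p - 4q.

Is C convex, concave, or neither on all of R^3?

C is quadratic, so its Hessian is the constant matrix H = [[6, 4, 4], [4, 6, 0], [4, 0, 6]].
Leading principal minors: 6, 20, 24.
All positive ⇒ H ≻ 0 ⇒ convex.

convex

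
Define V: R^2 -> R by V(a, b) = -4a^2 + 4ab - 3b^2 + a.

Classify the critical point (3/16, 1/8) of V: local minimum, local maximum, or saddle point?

local maximum

The Hessian of V is constant: H = [[-8, 4], [4, -6]].
det(H) = (-8)·(-6) − 4² = 32.
det(H) > 0 and tr(H) = -14 < 0, so H is negative definite and the point is a local maximum.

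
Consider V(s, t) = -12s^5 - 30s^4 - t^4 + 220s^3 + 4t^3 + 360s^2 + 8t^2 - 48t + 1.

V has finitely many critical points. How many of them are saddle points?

6

V separates as a function of s plus a function of t, so ∇V=0 decouples.
∂V/∂s = -60s(s - 3)(s + 1)(s + 4) = 0 at s ∈ {-4, -1, 0, 3}; ∂V/∂t = -4(t - 3)(t - 2)(t + 2) = 0 at t ∈ {-2, 2, 3}.
The Hessian is diagonal: diag(V_ss, V_tt). Second derivatives: V_ss(-4)=5040, V_ss(-1)=-720, V_ss(0)=720, V_ss(3)=-5040; V_tt(-2)=-80, V_tt(2)=16, V_tt(3)=-20.
Saddle points occur where the two diagonal entries have opposite signs: (-4, -2), (-4, 3), (-1, 2), (0, -2), (0, 3), (3, 2). Count: 6.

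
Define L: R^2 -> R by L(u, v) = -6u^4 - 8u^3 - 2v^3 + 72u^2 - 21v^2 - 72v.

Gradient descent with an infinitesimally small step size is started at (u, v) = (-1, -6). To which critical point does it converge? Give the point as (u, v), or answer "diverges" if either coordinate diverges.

(0, -4)

L is separable, so gradient descent decouples: u follows -∂L/∂u, v follows -∂L/∂v.
∂L/∂u = -24u(u - 2)(u + 3); at u=-1 this is -144, so u increases.
∂L/∂v = -6(v + 3)(v + 4); at v=-6 this is -36, so v increases.
u converges to its nearest critical value 0 (a local min of the u-part); v converges to -4. The iterate converges to (0, -4).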